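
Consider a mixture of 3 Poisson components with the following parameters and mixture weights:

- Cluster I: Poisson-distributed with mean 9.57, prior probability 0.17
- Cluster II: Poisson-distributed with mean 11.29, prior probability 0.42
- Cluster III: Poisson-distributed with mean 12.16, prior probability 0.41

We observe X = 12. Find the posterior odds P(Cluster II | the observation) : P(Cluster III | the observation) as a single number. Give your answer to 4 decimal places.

Only the two components matter; the odds are (w_i f_i(x)) / (w_j f_j(x)).
Component likelihoods at x = 12:
  p_I = e^(−9.57)·9.57^12/12! = 0.0859821
  p_II = e^(−11.29)·11.29^12/12! = 0.111894
  p_III = e^(−12.16)·12.16^12/12! = 0.114247
0.0469954 / 0.0468413 ≈ 1.0033

1.0033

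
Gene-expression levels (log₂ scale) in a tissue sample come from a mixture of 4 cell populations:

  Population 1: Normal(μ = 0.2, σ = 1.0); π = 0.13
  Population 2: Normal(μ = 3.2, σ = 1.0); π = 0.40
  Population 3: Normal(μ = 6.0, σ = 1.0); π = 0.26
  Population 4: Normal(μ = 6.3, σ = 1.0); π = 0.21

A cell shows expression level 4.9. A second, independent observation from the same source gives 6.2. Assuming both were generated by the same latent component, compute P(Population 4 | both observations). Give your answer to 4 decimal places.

0.3587

Posterior ∝ prior × likelihood, so P(k | x) ∝ w_k f_k(x); normalise over all components.
Since both observations come from the same component, the likelihood for component k is f_k(x₁)·f_k(x₂).
  p_1 = [(1/(1.0·√(2π)))·exp(−(4.9−0.2)²/(2·1.0²)) = 0.398942·exp(-11.04500) = 6.36983e-06] × [6.07588e-09] = 3.87023e-14
  p_2 = [(1/(1.0·√(2π)))·exp(−(4.9−3.2)²/(2·1.0²)) = 0.398942·exp(-1.44500) = 0.0940491] × [0.00443185] = 0.000416811
  p_3 = [(1/(1.0·√(2π)))·exp(−(4.9−6.0)²/(2·1.0²)) = 0.398942·exp(-0.60500) = 0.217852] × [0.391043] = 0.0851895
  p_4 = [(1/(1.0·√(2π)))·exp(−(4.9−6.3)²/(2·1.0²)) = 0.398942·exp(-0.98000) = 0.149727] × [0.396953] = 0.0594347
Prior × likelihood for each component:
  w_1·p_1 = 0.13 × 3.87023e-14 = 5.0313e-15
  w_2·p_2 = 0.40 × 0.000416811 = 0.000166725
  w_3·p_3 = 0.26 × 0.0851895 = 0.0221493
  w_4·p_4 = 0.21 × 0.0594347 = 0.0124813
Marginal: 5.0313e-15 + 0.000166725 + 0.0221493 + 0.0124813 = 0.0347973
P(Population 4 | x₁,x₂) = 0.0124813 / 0.0347973 ≈ 0.3587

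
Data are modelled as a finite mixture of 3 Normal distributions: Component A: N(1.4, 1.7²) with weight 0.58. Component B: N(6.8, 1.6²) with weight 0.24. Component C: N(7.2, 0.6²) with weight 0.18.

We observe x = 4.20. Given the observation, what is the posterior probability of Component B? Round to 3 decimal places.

0.313

P(component k | x) = w_k·f_k(x) / marginal(x), where marginal(x) = Σ_j w_j·f_j(x).
Component likelihoods at x = 4.20:
  f_A = 0.0604482
  f_B = 0.0665864
  f_C = 2.47787e-06
Prior × likelihood for each component:
  w_A·f_A = 0.58 × 0.0604482 = 0.03506
  w_B·f_B = 0.24 × 0.0665864 = 0.0159807
  w_C·f_C = 0.18 × 2.47787e-06 = 4.46016e-07
Evidence: 0.03506 + 0.0159807 + 4.46016e-07 = 0.0510412
P(Component B | 4.20) = 0.0159807 / 0.0510412 ≈ 0.313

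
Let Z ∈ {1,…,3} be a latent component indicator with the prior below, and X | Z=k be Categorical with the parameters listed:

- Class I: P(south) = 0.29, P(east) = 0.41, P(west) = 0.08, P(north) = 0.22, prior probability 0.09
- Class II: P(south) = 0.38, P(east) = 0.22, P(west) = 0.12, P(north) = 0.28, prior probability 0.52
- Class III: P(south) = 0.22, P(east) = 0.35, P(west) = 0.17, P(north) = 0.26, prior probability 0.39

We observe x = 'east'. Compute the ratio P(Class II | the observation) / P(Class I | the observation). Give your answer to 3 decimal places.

3.100

The posterior odds equal the prior odds times the likelihood ratio: (π_i/π_j)·(f_i(x)/f_j(x)).
Component likelihoods at x = 'east':
  L_I = P(east | comp) = 0.41
  L_II = P(east | comp) = 0.22
  L_III = P(east | comp) = 0.35
Odds = (0.52/0.09) × (0.22/0.41) = 5.77778 × 0.536585 ≈ 3.100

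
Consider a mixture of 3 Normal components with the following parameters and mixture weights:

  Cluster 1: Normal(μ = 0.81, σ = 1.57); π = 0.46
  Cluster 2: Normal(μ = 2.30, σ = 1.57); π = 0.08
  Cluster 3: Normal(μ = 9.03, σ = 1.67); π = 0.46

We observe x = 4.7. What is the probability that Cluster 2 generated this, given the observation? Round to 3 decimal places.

The responsibility of component k is P(Z=k) f_k(x) divided by Σ_j P(Z=j) f_j(x).
Component likelihoods at x = 4.7:
  f_1 = (1/(1.57·√(2π)))·exp(−(4.7−0.81)²/(2·1.57²)) = 0.254103·exp(-3.06952) = 0.0118015
  f_2 = (1/(1.57·√(2π)))·exp(−(4.7−2.30)²/(2·1.57²)) = 0.254103·exp(-1.16840) = 0.0789912
  f_3 = (1/(1.67·√(2π)))·exp(−(4.7−9.03)²/(2·1.67²)) = 0.238888·exp(-3.36134) = 0.00828668
Multiply by the mixture weights:
  P(Z=1)·f_1 = 0.46 × 0.0118015 = 0.00542868
  P(Z=2)·f_2 = 0.08 × 0.0789912 = 0.0063193
  P(Z=3)·f_3 = 0.46 × 0.00828668 = 0.00381187
Normaliser: 0.00542868 + 0.0063193 + 0.00381187 = 0.0155599
So the posterior for Cluster 2 is 0.0063193 / 0.0155599 ≈ 0.406.

0.406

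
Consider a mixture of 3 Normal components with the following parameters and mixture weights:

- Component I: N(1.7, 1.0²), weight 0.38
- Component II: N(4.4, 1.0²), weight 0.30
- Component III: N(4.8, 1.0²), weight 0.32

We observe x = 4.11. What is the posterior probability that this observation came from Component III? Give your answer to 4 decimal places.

The responsibility of component k is P(Z=k) f_k(x) divided by Σ_j P(Z=j) f_j(x).
Normal densities:
  L_I = (1/(1.0·√(2π)))·exp(−(4.11−1.7)²/(2·1.0²)) = 0.398942·exp(-2.90405) = 0.0218624
  L_II = (1/(1.0·√(2π)))·exp(−(4.11−4.4)²/(2·1.0²)) = 0.398942·exp(-0.04205) = 0.382515
  L_III = (1/(1.0·√(2π)))·exp(−(4.11−4.8)²/(2·1.0²)) = 0.398942·exp(-0.23805) = 0.314432
Multiply by the mixture weights:
  P(Z=I)·L_I = 0.38 × 0.0218624 = 0.0083077
  P(Z=II)·L_II = 0.30 × 0.382515 = 0.114754
  P(Z=III)·L_III = 0.32 × 0.314432 = 0.100618
Denominator: 0.0083077 + 0.114754 + 0.100618 = 0.22368
P(Component III | data) = 0.100618 / 0.22368 ≈ 0.4498

0.4498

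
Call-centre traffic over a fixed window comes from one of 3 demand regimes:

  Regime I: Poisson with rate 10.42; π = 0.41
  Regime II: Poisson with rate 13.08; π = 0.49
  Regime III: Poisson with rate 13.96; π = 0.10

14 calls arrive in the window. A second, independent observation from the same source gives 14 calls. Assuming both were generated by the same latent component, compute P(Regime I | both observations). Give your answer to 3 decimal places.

The responsibility of component k is π_k f_k(x) divided by Σ_j π_j f_j(x).
Since both observations come from the same component, the likelihood for component k is f_k(x₁)·f_k(x₂).
  L_I = [0.0608683] × [0.0608683] = 0.00370495
  L_II = [0.10269] × [0.10269] = 0.0105452
  L_III = [0.105983] × [0.105983] = 0.0112324
Multiply by the mixture weights:
  π_I·L_I = 0.41 × 0.00370495 = 0.00151903
  π_II·L_II = 0.49 × 0.0105452 = 0.00516717
  π_III·L_III = 0.10 × 0.0112324 = 0.00112324
Denominator: 0.00151903 + 0.00516717 + 0.00112324 = 0.00780944
P(Regime I | data) = 0.00151903 / 0.00780944 ≈ 0.195

0.195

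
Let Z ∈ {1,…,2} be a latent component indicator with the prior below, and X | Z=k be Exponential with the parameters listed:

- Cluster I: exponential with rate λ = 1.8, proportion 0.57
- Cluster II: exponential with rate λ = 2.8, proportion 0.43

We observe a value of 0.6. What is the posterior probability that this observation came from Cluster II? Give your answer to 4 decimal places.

0.3917

Posterior ∝ prior × likelihood, so P(k | x) ∝ π_k f_k(x); normalise over all components.
Evaluate each component's likelihood at the observed value:
  p_I = 1.8·e^(−1.8·0.6) = 1.8·e^(−1.0800) = 0.611272
  p_II = 2.8·e^(−2.8·0.6) = 2.8·e^(−1.6800) = 0.521847
Multiply by the mixture weights:
  π_I·p_I = 0.57 × 0.611272 = 0.348425
  π_II·p_II = 0.43 × 0.521847 = 0.224394
Normaliser: 0.348425 + 0.224394 = 0.572819
P(Cluster II | 0.6) = 0.224394 / 0.572819 ≈ 0.3917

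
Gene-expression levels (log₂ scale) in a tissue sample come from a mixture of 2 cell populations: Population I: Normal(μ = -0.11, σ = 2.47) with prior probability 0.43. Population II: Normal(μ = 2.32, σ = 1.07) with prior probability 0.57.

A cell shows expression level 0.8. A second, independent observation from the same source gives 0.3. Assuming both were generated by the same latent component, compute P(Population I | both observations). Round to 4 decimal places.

P(component k | x) = P(Z=k)·f_k(x) / marginal(x), where marginal(x) = Σ_j P(Z=j)·f_j(x).
Since both observations come from the same component, the likelihood for component k is f_k(x₁)·f_k(x₂).
  L_I = [(1/(2.47·√(2π)))·exp(−(0.8−-0.11)²/(2·2.47²)) = 0.161515·exp(-0.06787) = 0.150917] × [0.159305] = 0.0240419
  L_II = [(1/(1.07·√(2π)))·exp(−(0.8−2.32)²/(2·1.07²)) = 0.372843·exp(-1.00900) = 0.135933] × [0.0627506] = 0.00852988
Multiply by the mixture weights:
  P(Z=I)·L_I = 0.43 × 0.0240419 = 0.010338
  P(Z=II)·L_II = 0.57 × 0.00852988 = 0.00486203
Denominator: 0.010338 + 0.00486203 = 0.0152
So the posterior for Population I is 0.010338 / 0.0152 ≈ 0.6801.

0.6801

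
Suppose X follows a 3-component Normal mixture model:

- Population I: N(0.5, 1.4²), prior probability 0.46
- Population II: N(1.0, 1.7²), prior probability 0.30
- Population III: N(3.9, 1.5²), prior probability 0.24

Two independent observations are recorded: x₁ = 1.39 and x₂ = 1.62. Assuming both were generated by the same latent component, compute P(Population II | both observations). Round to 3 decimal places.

The responsibility of component k is P(Z=k) f_k(x) divided by Σ_j P(Z=j) f_j(x).
Since both observations come from the same component, the likelihood for component k is f_k(x₁)·f_k(x₂).
  L_I = [(1/(1.4·√(2π)))·exp(−(1.39−0.5)²/(2·1.4²)) = 0.284959·exp(-0.20207) = 0.232823] × [0.206923] = 0.0481763
  L_II = [(1/(1.7·√(2π)))·exp(−(1.39−1.0)²/(2·1.7²)) = 0.234672·exp(-0.02631) = 0.228577] × [0.219573] = 0.0501893
  L_III = [(1/(1.5·√(2π)))·exp(−(1.39−3.9)²/(2·1.5²)) = 0.265962·exp(-1.40002) = 0.0655838] × [0.0837764] = 0.00549438
Unnormalised posteriors:
  P(Z=I)·L_I = 0.46 × 0.0481763 = 0.0221611
  P(Z=II)·L_II = 0.30 × 0.0501893 = 0.0150568
  P(Z=III)·L_III = 0.24 × 0.00549438 = 0.00131865
Normaliser: 0.0221611 + 0.0150568 + 0.00131865 = 0.0385365
P(Population II | x₁, x₂) = 0.0150568 / 0.0385365 ≈ 0.391

0.391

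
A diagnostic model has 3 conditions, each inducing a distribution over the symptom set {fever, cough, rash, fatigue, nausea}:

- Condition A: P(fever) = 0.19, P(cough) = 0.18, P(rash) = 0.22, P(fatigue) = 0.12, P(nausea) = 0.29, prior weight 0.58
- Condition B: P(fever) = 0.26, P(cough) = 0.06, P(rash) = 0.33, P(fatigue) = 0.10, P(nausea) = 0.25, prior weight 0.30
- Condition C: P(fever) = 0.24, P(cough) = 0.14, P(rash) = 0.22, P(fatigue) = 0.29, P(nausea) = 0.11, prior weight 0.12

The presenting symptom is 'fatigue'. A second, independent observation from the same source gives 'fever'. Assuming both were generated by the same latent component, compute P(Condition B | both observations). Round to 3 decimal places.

0.266

By Bayes' theorem, P(k | x) = π_k f_k(x) / Σ_j π_j f_j(x).
Since both observations come from the same component, the likelihood for component k is f_k(x₁)·f_k(x₂).
  f_A = [0.12] × [0.19] = 0.0228
  f_B = [0.1] × [0.26] = 0.026
  f_C = [0.29] × [0.24] = 0.0696
Multiply by the mixture weights:
  π_A·f_A = 0.58 × 0.0228 = 0.013224
  π_B·f_B = 0.30 × 0.026 = 0.0078
  π_C·f_C = 0.12 × 0.0696 = 0.008352
Denominator: 0.013224 + 0.0078 + 0.008352 = 0.029376
So the posterior for Condition B is 0.0078 / 0.029376 ≈ 0.266.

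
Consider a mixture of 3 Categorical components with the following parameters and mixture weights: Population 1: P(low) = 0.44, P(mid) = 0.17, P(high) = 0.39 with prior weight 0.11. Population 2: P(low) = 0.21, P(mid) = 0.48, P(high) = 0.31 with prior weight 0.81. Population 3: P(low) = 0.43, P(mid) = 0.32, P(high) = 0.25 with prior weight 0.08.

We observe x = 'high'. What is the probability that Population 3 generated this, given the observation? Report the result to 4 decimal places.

Posterior ∝ prior × likelihood, so P(k | x) ∝ π_k f_k(x); normalise over all components.
Component likelihoods at x = 'high':
  f_1 = P(high | comp) = 0.39
  f_2 = P(high | comp) = 0.31
  f_3 = P(high | comp) = 0.25
Multiply by the mixture weights:
  π_1·f_1 = 0.11 × 0.39 = 0.0429
  π_2·f_2 = 0.81 × 0.31 = 0.2511
  π_3·f_3 = 0.08 × 0.25 = 0.02
Evidence: 0.0429 + 0.2511 + 0.02 = 0.314
Responsibility of Population 3: 0.02 / 0.314 ≈ 0.0637

0.0637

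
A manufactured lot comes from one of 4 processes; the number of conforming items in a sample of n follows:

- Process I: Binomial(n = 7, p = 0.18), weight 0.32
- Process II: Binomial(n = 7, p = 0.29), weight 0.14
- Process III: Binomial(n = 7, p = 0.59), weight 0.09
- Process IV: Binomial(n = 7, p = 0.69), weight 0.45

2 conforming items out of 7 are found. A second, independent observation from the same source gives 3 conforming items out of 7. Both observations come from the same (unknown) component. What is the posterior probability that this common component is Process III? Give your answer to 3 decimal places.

0.077

Posterior ∝ prior × likelihood, so P(k | x) ∝ π_k f_k(x); normalise over all components.
Since both observations come from the same component, the likelihood for component k is f_k(x₁)·f_k(x₂).
  L_I = [0.252251] × [0.0922871] = 0.0232795
  L_II = [0.318645] × [0.216918] = 0.0691198
  L_III = [0.084692] × [0.203123] = 0.0172029
  L_IV = [0.0286237] × [0.106185] = 0.0030394
Prior × likelihood for each component:
  π_I·L_I = 0.32 × 0.0232795 = 0.00744946
  π_II·L_II = 0.14 × 0.0691198 = 0.00967677
  π_III·L_III = 0.09 × 0.0172029 = 0.00154826
  π_IV·L_IV = 0.45 × 0.0030394 = 0.00136773
Evidence: 0.00744946 + 0.00967677 + 0.00154826 + 0.00136773 = 0.0200422
So the posterior for Process III is 0.00154826 / 0.0200422 ≈ 0.077.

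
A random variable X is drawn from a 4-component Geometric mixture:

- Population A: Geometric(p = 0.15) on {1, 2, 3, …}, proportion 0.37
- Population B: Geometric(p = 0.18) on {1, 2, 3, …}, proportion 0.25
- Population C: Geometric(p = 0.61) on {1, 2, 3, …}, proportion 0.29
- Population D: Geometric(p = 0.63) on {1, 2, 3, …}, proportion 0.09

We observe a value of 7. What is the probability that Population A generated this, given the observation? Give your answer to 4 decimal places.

0.5916

By Bayes' theorem, P(k | x) = w_k f_k(x) / Σ_j w_j f_j(x).
Component likelihoods at x = 7:
  p_A = 0.15·(1−0.15)^6 = 0.15·0.37715 = 0.0565724
  p_B = 0.18·(1−0.18)^6 = 0.18·0.304007 = 0.0547212
  p_C = 0.61·(1−0.61)^6 = 0.61·0.00351874 = 0.00214643
  p_D = 0.63·(1−0.63)^6 = 0.63·0.00256573 = 0.00161641
Prior × likelihood for each component:
  w_A·p_A = 0.37 × 0.0565724 = 0.0209318
  w_B·p_B = 0.25 × 0.0547212 = 0.0136803
  w_C·p_C = 0.29 × 0.00214643 = 0.000622466
  w_D·p_D = 0.09 × 0.00161641 = 0.000145477
Normaliser: 0.0209318 + 0.0136803 + 0.000622466 + 0.000145477 = 0.03538
P(Population A | data) ≈ 0.5916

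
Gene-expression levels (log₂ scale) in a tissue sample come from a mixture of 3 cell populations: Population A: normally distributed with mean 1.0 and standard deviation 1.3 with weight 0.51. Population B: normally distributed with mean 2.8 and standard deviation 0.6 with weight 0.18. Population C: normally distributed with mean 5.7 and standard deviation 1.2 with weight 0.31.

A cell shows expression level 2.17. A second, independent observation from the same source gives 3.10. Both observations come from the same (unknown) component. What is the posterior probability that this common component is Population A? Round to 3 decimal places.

Apply Bayes' rule: the posterior for each component is proportional to its prior times its likelihood at x.
Since both observations come from the same component, the likelihood for component k is f_k(x₁)·f_k(x₂).
  L_A = [0.204681] × [0.0832392] = 0.0170375
  L_B = [0.383137] × [0.586776] = 0.224815
  L_C = [0.00439204] × [0.0317939] = 0.00013964
Multiply by the mixture weights:
  π_A·L_A = 0.51 × 0.0170375 = 0.00868912
  π_B·L_B = 0.18 × 0.224815 = 0.0404668
  π_C·L_C = 0.31 × 0.00013964 = 4.32884e-05
Sum: 0.00868912 + 0.0404668 + 4.32884e-05 = 0.0491992
P(Population A | x) = 0.00868912 / 0.0491992 ≈ 0.177

0.177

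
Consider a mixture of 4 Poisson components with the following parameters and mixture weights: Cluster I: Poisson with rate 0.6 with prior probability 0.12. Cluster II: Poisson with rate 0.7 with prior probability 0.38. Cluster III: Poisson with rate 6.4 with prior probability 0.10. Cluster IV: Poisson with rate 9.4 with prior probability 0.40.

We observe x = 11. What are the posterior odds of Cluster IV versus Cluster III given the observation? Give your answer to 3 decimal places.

Posterior odds = (w_i f_i(x)) / (w_j f_j(x)); the normalising sum cancels.
Component likelihoods at x = 11:
  L_I = 4.98806e-11
  L_II = 2.4599e-10
  L_III = 0.0307142
  L_IV = 0.104926
0.0419703 / 0.00307142 ≈ 13.665

13.665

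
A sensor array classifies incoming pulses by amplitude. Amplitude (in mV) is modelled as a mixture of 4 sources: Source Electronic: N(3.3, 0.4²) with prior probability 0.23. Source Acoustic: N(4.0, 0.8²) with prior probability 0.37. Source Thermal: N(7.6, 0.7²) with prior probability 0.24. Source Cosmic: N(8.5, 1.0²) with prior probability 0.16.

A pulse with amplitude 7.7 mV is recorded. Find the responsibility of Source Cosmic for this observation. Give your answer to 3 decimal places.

P(component k | x) = π_k·f_k(x) / marginal(x), where marginal(x) = Σ_j π_j·f_j(x).
Normal densities:
  f_Electronic = 5.29705e-27
  f_Acoustic = 1.12955e-05
  f_Thermal = 0.564132
  f_Cosmic = 0.289692
Prior × likelihood for each component:
  π_Electronic·f_Electronic = 0.23 × 5.29705e-27 = 1.21832e-27
  π_Acoustic·f_Acoustic = 0.37 × 1.12955e-05 = 4.17933e-06
  π_Thermal·f_Thermal = 0.24 × 0.564132 = 0.135392
  π_Cosmic·f_Cosmic = 0.16 × 0.289692 = 0.0463506
Marginal: 1.21832e-27 + 4.17933e-06 + 0.135392 + 0.0463506 = 0.181746
Responsibility of Source Cosmic: 0.0463506 / 0.181746 ≈ 0.255

0.255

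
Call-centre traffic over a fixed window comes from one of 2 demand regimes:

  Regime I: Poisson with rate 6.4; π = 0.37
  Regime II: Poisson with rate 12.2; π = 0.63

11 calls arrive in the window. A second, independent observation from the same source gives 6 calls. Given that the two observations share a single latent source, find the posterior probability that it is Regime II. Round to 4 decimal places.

P(component k | x) = w_k·f_k(x) / marginal(x), where marginal(x) = Σ_j w_j·f_j(x).
Since both observations come from the same component, the likelihood for component k is f_k(x₁)·f_k(x₂).
  f_I = [0.0307142] × [0.158585] = 0.00487082
  f_II = [0.112308] × [0.0230374] = 0.00258728
Unnormalised posteriors:
  w_I·f_I = 0.37 × 0.00487082 = 0.0018022
  w_II·f_II = 0.63 × 0.00258728 = 0.00162999
Normaliser: 0.0018022 + 0.00162999 = 0.00343219
So the posterior for Regime II is 0.00162999 / 0.00343219 ≈ 0.4749.

0.4749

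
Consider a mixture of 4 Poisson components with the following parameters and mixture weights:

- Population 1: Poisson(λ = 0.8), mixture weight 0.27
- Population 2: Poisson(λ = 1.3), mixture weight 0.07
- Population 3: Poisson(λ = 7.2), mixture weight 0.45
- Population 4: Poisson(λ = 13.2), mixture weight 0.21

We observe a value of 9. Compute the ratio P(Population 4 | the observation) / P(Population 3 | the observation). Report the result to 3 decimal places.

The posterior odds equal the prior odds times the likelihood ratio: (P(Z=i)/P(Z=j))·(f_i(x)/f_j(x)).
Evaluate each component's likelihood at the observed value:
  f_1 = e^(−0.8)·0.8^9/9! = 1.66192e-07
  f_2 = e^(−1.3)·1.3^9/9! = 7.96424e-06
  f_3 = e^(−7.2)·7.2^9/9! = 0.106982
  f_4 = e^(−13.2)·13.2^9/9! = 0.0620462
Odds = (0.21/0.45) × (0.0620462/0.106982) = 0.466667 × 0.579971 ≈ 0.271

0.271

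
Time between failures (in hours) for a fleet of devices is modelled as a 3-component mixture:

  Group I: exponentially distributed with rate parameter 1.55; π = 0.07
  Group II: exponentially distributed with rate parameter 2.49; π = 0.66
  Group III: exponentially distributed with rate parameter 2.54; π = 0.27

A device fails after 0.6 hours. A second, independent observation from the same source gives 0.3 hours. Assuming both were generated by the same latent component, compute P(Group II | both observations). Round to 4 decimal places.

0.6655

P(component k | x) = P(Z=k)·f_k(x) / marginal(x), where marginal(x) = Σ_j P(Z=j)·f_j(x).
Since both observations come from the same component, the likelihood for component k is f_k(x₁)·f_k(x₂).
  f_I = [0.611558] × [0.973609] = 0.595419
  f_II = [0.558938] × [1.17973] = 0.659394
  f_III = [0.553311] × [1.1855] = 0.655949
Multiply by the mixture weights:
  P(Z=I)·f_I = 0.07 × 0.595419 = 0.0416793
  P(Z=II)·f_II = 0.66 × 0.659394 = 0.4352
  P(Z=III)·f_III = 0.27 × 0.655949 = 0.177106
Evidence: 0.0416793 + 0.4352 + 0.177106 = 0.653985
P(Group II | data) = 0.4352 / 0.653985 ≈ 0.6655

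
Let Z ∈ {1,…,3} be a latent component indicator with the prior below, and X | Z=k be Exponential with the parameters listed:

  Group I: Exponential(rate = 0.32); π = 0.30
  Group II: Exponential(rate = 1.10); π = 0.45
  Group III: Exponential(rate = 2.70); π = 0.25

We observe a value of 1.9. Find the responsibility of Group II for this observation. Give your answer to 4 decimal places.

0.5211

P(component k | x) = π_k·f_k(x) / marginal(x), where marginal(x) = Σ_j π_j·f_j(x).
Exponential densities:
  L_I = 0.32·e^(−0.32·1.9) = 0.32·e^(−0.6080) = 0.17422
  L_II = 1.10·e^(−1.10·1.9) = 1.10·e^(−2.0900) = 0.136056
  L_III = 2.70·e^(−2.70·1.9) = 2.70·e^(−5.1300) = 0.0159747
Unnormalised posteriors:
  π_I·L_I = 0.30 × 0.17422 = 0.0522661
  π_II·L_II = 0.45 × 0.136056 = 0.0612251
  π_III·L_III = 0.25 × 0.0159747 = 0.00399368
Marginal: 0.0522661 + 0.0612251 + 0.00399368 = 0.117485
So the posterior for Group II is 0.0612251 / 0.117485 ≈ 0.5211.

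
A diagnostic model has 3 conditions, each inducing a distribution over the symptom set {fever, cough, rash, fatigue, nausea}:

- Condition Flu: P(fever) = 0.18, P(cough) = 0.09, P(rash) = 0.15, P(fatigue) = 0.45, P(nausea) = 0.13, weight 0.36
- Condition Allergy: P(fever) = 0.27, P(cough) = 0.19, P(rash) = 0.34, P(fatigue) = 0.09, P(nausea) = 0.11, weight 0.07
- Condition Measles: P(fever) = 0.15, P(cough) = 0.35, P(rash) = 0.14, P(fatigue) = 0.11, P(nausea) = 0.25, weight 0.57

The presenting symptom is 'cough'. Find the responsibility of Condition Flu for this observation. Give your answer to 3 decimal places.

By Bayes' theorem, P(k | x) = P(Z=k) f_k(x) / Σ_j P(Z=j) f_j(x).
Evaluate each component's likelihood at the observed value:
  f_Flu = 0.09
  f_Allergy = 0.19
  f_Measles = 0.35
Prior × likelihood for each component:
  P(Z=Flu)·f_Flu = 0.36 × 0.09 = 0.0324
  P(Z=Allergy)·f_Allergy = 0.07 × 0.19 = 0.0133
  P(Z=Measles)·f_Measles = 0.57 × 0.35 = 0.1995
Normaliser: 0.0324 + 0.0133 + 0.1995 = 0.2452
Responsibility of Condition Flu: 0.0324 / 0.2452 ≈ 0.132

0.132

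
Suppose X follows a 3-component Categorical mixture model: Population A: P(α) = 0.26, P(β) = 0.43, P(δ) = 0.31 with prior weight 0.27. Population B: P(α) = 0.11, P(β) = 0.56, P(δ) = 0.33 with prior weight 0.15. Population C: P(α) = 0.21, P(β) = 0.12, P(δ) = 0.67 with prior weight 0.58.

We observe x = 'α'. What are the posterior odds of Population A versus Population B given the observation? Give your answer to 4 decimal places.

Only the two components matter; the odds are (w_i f_i(x)) / (w_j f_j(x)).
Component likelihoods at x = 'α':
  f_A = P(α | comp) = 0.26
  f_B = P(α | comp) = 0.11
  f_C = P(α | comp) = 0.21
Odds = (0.27/0.15) × (0.26/0.11) = 1.8 × 2.36364 ≈ 4.2545

4.2545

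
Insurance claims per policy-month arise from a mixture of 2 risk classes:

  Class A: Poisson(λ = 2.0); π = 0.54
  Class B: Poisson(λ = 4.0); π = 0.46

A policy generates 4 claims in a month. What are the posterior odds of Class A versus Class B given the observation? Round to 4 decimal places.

Posterior odds = (π_i f_i(x)) / (π_j f_j(x)); the normalising sum cancels.
Poisson probabilities:
  L_A = 0.0902235
  L_B = 0.195367
0.0487207 / 0.0898687 ≈ 0.5421

0.5421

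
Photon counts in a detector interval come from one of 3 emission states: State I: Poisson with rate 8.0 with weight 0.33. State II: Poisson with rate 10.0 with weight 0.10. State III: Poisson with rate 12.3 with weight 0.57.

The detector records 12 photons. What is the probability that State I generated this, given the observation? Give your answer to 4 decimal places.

0.1759

P(component k | x) = π_k·f_k(x) / marginal(x), where marginal(x) = Σ_j π_j·f_j(x).
Component likelihoods at x = 12 photons:
  p_I = e^(−8.0)·8.0^12/12! = 0.0481268
  p_II = e^(−10.0)·10.0^12/12! = 0.0947803
  p_III = e^(−12.3)·12.3^12/12! = 0.113947
Prior × likelihood for each component:
  π_I·p_I = 0.33 × 0.0481268 = 0.0158818
  π_II·p_II = 0.10 × 0.0947803 = 0.00947803
  π_III·p_III = 0.57 × 0.113947 = 0.0649497
Evidence: 0.0158818 + 0.00947803 + 0.0649497 = 0.0903096
P(State I | data) = 0.0158818 / 0.0903096 ≈ 0.1759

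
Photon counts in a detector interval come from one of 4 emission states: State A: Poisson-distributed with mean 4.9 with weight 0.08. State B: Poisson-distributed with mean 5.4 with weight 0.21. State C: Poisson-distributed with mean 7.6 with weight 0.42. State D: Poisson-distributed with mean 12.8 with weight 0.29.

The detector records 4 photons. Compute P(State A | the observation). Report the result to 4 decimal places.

By Bayes' theorem, P(k | x) = π_k f_k(x) / Σ_j π_j f_j(x).
Evaluate each component's likelihood at the observed value:
  p_A = e^(−4.9)·4.9^4/4! = 0.178867
  p_B = e^(−5.4)·5.4^4/4! = 0.16002
  p_C = e^(−7.6)·7.6^4/4! = 0.0695673
  p_D = e^(−12.8)·12.8^4/4! = 0.00308787
Weight by the priors:
  π_A·p_A = 0.08 × 0.178867 = 0.0143094
  π_B·p_B = 0.21 × 0.16002 = 0.0336041
  π_C·p_C = 0.42 × 0.0695673 = 0.0292183
  π_D·p_D = 0.29 × 0.00308787 = 0.000895483
Denominator: 0.0143094 + 0.0336041 + 0.0292183 + 0.000895483 = 0.0780272
P(State A | data) = 0.0143094 / 0.0780272 ≈ 0.1834

0.1834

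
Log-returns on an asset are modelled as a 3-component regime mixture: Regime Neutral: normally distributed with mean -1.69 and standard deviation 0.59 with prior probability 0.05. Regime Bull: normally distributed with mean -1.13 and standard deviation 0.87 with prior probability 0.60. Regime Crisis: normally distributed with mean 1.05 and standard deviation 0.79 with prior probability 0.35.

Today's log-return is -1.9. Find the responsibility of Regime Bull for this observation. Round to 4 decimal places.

0.8536

Apply Bayes' rule: the posterior for each component is proportional to its prior times its likelihood at x.
Component likelihoods at x = -1.9:
  L_Neutral = 0.63467
  L_Bull = 0.309951
  L_Crisis = 0.000473549
Multiply by the mixture weights:
  P(Z=Neutral)·L_Neutral = 0.05 × 0.63467 = 0.0317335
  P(Z=Bull)·L_Bull = 0.60 × 0.309951 = 0.185971
  P(Z=Crisis)·L_Crisis = 0.35 × 0.000473549 = 0.000165742
Evidence: 0.0317335 + 0.185971 + 0.000165742 = 0.21787
P(Regime Bull | the observation) ≈ 0.8536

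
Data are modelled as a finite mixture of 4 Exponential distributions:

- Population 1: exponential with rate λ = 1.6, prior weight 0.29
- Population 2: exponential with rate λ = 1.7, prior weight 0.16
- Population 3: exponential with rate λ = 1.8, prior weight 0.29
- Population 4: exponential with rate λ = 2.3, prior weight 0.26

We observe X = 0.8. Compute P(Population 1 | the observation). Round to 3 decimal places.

P(component k | x) = π_k·f_k(x) / marginal(x), where marginal(x) = Σ_j π_j·f_j(x).
Evaluate each component's likelihood at the observed value:
  L_1 = 0.44486
  L_2 = 0.436323
  L_3 = 0.42647
  L_4 = 0.36528
Prior × likelihood for each component:
  π_1·L_1 = 0.29 × 0.44486 = 0.129009
  π_2·L_2 = 0.16 × 0.436323 = 0.0698117
  π_3·L_3 = 0.29 × 0.42647 = 0.123676
  π_4·L_4 = 0.26 × 0.36528 = 0.0949728
Normaliser: 0.129009 + 0.0698117 + 0.123676 + 0.0949728 = 0.41747
P(Population 1 | x) ≈ 0.309

0.309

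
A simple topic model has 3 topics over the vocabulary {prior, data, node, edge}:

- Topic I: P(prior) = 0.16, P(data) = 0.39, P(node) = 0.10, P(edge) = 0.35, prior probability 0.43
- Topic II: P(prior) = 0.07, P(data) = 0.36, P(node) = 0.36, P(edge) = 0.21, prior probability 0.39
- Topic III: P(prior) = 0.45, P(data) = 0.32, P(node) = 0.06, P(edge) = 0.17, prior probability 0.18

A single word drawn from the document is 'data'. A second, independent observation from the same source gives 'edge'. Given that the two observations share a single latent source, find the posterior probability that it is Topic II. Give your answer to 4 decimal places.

0.3009

Posterior ∝ prior × likelihood, so P(k | x) ∝ P(Z=k) f_k(x); normalise over all components.
Since both observations come from the same component, the likelihood for component k is f_k(x₁)·f_k(x₂).
  p_I = [P(data | comp) = 0.39] × [0.35] = 0.1365
  p_II = [P(data | comp) = 0.36] × [0.21] = 0.0756
  p_III = [P(data | comp) = 0.32] × [0.17] = 0.0544
Weight by the priors:
  P(Z=I)·p_I = 0.43 × 0.1365 = 0.058695
  P(Z=II)·p_II = 0.39 × 0.0756 = 0.029484
  P(Z=III)·p_III = 0.18 × 0.0544 = 0.009792
Marginal: 0.058695 + 0.029484 + 0.009792 = 0.097971
Responsibility of Topic II: 0.029484 / 0.097971 ≈ 0.3009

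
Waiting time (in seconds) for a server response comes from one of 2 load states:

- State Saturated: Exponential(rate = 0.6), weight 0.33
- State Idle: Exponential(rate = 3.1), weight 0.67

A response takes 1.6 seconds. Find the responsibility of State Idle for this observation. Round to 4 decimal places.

0.1612

P(component k | x) = P(Z=k)·f_k(x) / marginal(x), where marginal(x) = Σ_j P(Z=j)·f_j(x).
Evaluate each component's likelihood at the observed value:
  p_Saturated = 0.6·e^(−0.6·1.6) = 0.6·e^(−0.9600) = 0.229736
  p_Idle = 3.1·e^(−3.1·1.6) = 3.1·e^(−4.9600) = 0.0217401
Unnormalised posteriors:
  P(Z=Saturated)·p_Saturated = 0.33 × 0.229736 = 0.0758128
  P(Z=Idle)·p_Idle = 0.67 × 0.0217401 = 0.0145659
Evidence: 0.0758128 + 0.0145659 = 0.0903786
P(State Idle | x) ≈ 0.1612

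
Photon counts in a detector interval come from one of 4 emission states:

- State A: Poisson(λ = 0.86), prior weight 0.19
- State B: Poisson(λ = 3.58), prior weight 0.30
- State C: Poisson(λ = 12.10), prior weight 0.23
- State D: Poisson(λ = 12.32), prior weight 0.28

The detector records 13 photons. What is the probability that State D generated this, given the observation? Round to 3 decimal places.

0.552

By Bayes' theorem, P(k | x) = π_k f_k(x) / Σ_j π_j f_j(x).
Evaluate each component's likelihood at the observed value:
  f_A = 9.56547e-12
  f_B = 7.10272e-05
  f_C = 0.106406
  f_D = 0.107932
Multiply by the mixture weights:
  π_A·f_A = 0.19 × 9.56547e-12 = 1.81744e-12
  π_B·f_B = 0.30 × 7.10272e-05 = 2.13082e-05
  π_C·f_C = 0.23 × 0.106406 = 0.0244734
  π_D·f_D = 0.28 × 0.107932 = 0.030221
Marginal: 1.81744e-12 + 2.13082e-05 + 0.0244734 + 0.030221 = 0.0547157
Responsibility of State D: 0.030221 / 0.0547157 ≈ 0.552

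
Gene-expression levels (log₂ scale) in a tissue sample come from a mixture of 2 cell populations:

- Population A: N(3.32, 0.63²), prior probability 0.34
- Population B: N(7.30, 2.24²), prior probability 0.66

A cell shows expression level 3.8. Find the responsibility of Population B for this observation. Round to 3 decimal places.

0.177

By Bayes' theorem, P(k | x) = P(Z=k) f_k(x) / Σ_j P(Z=j) f_j(x).
Normal densities:
  L_A = (1/(0.63·√(2π)))·exp(−(3.8−3.32)²/(2·0.63²)) = 0.633242·exp(-0.29025) = 0.473714
  L_B = (1/(2.24·√(2π)))·exp(−(3.8−7.30)²/(2·2.24²)) = 0.178099·exp(-1.22070) = 0.0525433
Multiply by the mixture weights:
  P(Z=A)·L_A = 0.34 × 0.473714 = 0.161063
  P(Z=B)·L_B = 0.66 × 0.0525433 = 0.0346786
Denominator: 0.161063 + 0.0346786 = 0.195741
Responsibility of Population B: 0.0346786 / 0.195741 ≈ 0.177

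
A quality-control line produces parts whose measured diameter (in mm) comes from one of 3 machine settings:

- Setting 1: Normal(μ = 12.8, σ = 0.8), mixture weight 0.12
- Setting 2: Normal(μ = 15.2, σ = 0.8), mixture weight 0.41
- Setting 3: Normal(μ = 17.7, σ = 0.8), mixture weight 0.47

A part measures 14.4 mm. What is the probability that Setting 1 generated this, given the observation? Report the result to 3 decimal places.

0.061

P(component k | x) = π_k·f_k(x) / marginal(x), where marginal(x) = Σ_j π_j·f_j(x).
Component likelihoods at x = 14.4 mm:
  p_1 = 0.0674887
  p_2 = 0.302463
  p_3 = 0.000100676
Prior × likelihood for each component:
  π_1·p_1 = 0.12 × 0.0674887 = 0.00809864
  π_2·p_2 = 0.41 × 0.302463 = 0.12401
  π_3·p_3 = 0.47 × 0.000100676 = 4.73175e-05
Normaliser: 0.00809864 + 0.12401 + 4.73175e-05 = 0.132156
So the posterior for Setting 1 is 0.00809864 / 0.132156 ≈ 0.061.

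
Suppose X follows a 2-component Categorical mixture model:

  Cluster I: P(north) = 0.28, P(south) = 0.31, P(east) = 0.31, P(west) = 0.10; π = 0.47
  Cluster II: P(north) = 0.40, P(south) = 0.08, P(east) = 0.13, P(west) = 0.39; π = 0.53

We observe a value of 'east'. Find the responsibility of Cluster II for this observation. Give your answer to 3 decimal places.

P(component k | x) = π_k·f_k(x) / marginal(x), where marginal(x) = Σ_j π_j·f_j(x).
Evaluate each component's likelihood at the observed value:
  p_I = 0.31
  p_II = 0.13
Weight by the priors:
  π_I·p_I = 0.47 × 0.31 = 0.1457
  π_II·p_II = 0.53 × 0.13 = 0.0689
Marginal: 0.1457 + 0.0689 = 0.2146
P(Cluster II | the observation) = 0.0689 / 0.2146 ≈ 0.321

0.321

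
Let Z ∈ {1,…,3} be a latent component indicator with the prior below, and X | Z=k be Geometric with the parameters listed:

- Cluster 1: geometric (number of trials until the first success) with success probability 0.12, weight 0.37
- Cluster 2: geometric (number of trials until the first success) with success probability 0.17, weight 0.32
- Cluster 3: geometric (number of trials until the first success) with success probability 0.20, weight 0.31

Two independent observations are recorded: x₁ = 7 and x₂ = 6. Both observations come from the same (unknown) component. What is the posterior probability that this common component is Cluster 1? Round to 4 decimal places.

0.3666

The responsibility of component k is w_k f_k(x) divided by Σ_j w_j f_j(x).
Since both observations come from the same component, the likelihood for component k is f_k(x₁)·f_k(x₂).
  p_1 = [0.12·(1−0.12)^6 = 0.12·0.464404 = 0.0557285] × [0.0633278] = 0.00352916
  p_2 = [0.17·(1−0.17)^6 = 0.17·0.32694 = 0.0555799] × [0.0669637] = 0.00372183
  p_3 = [0.20·(1−0.20)^6 = 0.20·0.262144 = 0.0524288] × [0.065536] = 0.00343597
Multiply by the mixture weights:
  w_1·p_1 = 0.37 × 0.00352916 = 0.00130579
  w_2·p_2 = 0.32 × 0.00372183 = 0.00119099
  w_3·p_3 = 0.31 × 0.00343597 = 0.00106515
Sum: 0.00130579 + 0.00119099 + 0.00106515 = 0.00356193
P(Cluster 1 | data) = 0.00130579 / 0.00356193 ≈ 0.3666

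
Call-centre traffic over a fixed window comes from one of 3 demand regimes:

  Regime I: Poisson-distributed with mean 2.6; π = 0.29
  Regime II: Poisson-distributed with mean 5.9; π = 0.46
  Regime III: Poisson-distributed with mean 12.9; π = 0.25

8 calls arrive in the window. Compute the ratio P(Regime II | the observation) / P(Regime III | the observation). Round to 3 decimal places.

3.863

Posterior odds = (π_i f_i(x)) / (π_j f_j(x)); the normalising sum cancels.
Poisson probabilities:
  f_I = 0.00384681
  f_II = 0.0997604
  f_III = 0.0475115
0.0458898 / 0.0118779 ≈ 3.863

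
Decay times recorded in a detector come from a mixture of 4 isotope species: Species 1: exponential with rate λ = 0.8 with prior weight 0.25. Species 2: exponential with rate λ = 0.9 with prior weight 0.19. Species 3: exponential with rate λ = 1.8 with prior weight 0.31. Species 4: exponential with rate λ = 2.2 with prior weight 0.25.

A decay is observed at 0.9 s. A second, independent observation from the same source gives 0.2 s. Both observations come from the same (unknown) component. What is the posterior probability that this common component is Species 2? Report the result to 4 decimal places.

P(component k | x) = π_k·f_k(x) / marginal(x), where marginal(x) = Σ_j π_j·f_j(x).
Since both observations come from the same component, the likelihood for component k is f_k(x₁)·f_k(x₂).
  L_1 = [0.8·e^(−0.8·0.9) = 0.8·e^(−0.7200) = 0.389402] × [0.681715] = 0.265461
  L_2 = [0.9·e^(−0.9·0.9) = 0.9·e^(−0.8100) = 0.400372] × [0.751743] = 0.300977
  L_3 = [1.8·e^(−1.8·0.9) = 1.8·e^(−1.6200) = 0.356218] × [1.25582] = 0.447344
  L_4 = [2.2·e^(−2.2·0.9) = 2.2·e^(−1.9800) = 0.303752] × [1.41688] = 0.430381
Multiply by the mixture weights:
  π_1·L_1 = 0.25 × 0.265461 = 0.0663653
  π_2·L_2 = 0.19 × 0.300977 = 0.0571857
  π_3·L_3 = 0.31 × 0.447344 = 0.138677
  π_4·L_4 = 0.25 × 0.430381 = 0.107595
Marginal: 0.0663653 + 0.0571857 + 0.138677 + 0.107595 = 0.369823
P(Species 2 | x₁, x₂) = 0.0571857 / 0.369823 ≈ 0.1546

0.1546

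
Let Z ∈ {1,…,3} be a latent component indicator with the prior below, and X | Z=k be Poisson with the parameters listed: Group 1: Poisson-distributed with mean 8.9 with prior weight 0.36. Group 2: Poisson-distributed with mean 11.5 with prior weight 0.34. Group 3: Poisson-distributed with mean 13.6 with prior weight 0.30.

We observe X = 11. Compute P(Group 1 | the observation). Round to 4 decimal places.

0.3356

Posterior ∝ prior × likelihood, so P(k | x) ∝ π_k f_k(x); normalise over all components.
Poisson probabilities:
  p_1 = e^(−8.9)·8.9^11/11! = 0.094823
  p_2 = e^(−11.5)·11.5^11/11! = 0.118068
  p_3 = e^(−13.6)·13.6^11/11! = 0.0914887
Prior × likelihood for each component:
  π_1·p_1 = 0.36 × 0.094823 = 0.0341363
  π_2·p_2 = 0.34 × 0.118068 = 0.0401433
  π_3·p_3 = 0.30 × 0.0914887 = 0.0274466
Marginal: 0.0341363 + 0.0401433 + 0.0274466 = 0.101726
Responsibility of Group 1: 0.0341363 / 0.101726 ≈ 0.3356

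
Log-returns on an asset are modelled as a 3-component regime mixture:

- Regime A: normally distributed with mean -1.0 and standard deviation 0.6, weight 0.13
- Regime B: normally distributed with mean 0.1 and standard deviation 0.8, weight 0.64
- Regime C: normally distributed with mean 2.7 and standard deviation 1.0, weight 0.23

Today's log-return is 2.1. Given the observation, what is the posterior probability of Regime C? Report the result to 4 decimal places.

By Bayes' theorem, P(k | x) = π_k f_k(x) / Σ_j π_j f_j(x).
Normal densities:
  p_A = (1/(0.6·√(2π)))·exp(−(2.1−-1.0)²/(2·0.6²)) = 0.664904·exp(-13.34722) = 1.06202e-06
  p_B = (1/(0.8·√(2π)))·exp(−(2.1−0.1)²/(2·0.8²)) = 0.498678·exp(-3.12500) = 0.0219104
  p_C = (1/(1.0·√(2π)))·exp(−(2.1−2.7)²/(2·1.0²)) = 0.398942·exp(-0.18000) = 0.333225
Multiply by the mixture weights:
  π_A·p_A = 0.13 × 1.06202e-06 = 1.38063e-07
  π_B·p_B = 0.64 × 0.0219104 = 0.0140226
  π_C·p_C = 0.23 × 0.333225 = 0.0766417
Marginal: 1.38063e-07 + 0.0140226 + 0.0766417 = 0.0906644
Responsibility of Regime C: 0.0766417 / 0.0906644 ≈ 0.8453

0.8453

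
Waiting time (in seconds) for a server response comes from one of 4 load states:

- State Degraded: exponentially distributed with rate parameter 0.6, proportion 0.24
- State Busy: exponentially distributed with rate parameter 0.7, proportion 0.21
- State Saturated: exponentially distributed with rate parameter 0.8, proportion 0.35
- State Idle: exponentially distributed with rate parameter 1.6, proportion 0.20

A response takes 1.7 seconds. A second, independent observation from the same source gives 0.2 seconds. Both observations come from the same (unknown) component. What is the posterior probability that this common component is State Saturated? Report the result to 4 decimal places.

Apply Bayes' rule: the posterior for each component is proportional to its prior times its likelihood at x.
Since both observations come from the same component, the likelihood for component k is f_k(x₁)·f_k(x₂).
  f_Degraded = [0.216357] × [0.532152] = 0.115135
  f_Busy = [0.212955] × [0.608551] = 0.129594
  f_Saturated = [0.205329] × [0.681715] = 0.139976
  f_Idle = [0.1054] × [1.16184] = 0.122457
Weight by the priors:
  π_Degraded·f_Degraded = 0.24 × 0.115135 = 0.0276324
  π_Busy·f_Busy = 0.21 × 0.129594 = 0.0272147
  π_Saturated·f_Saturated = 0.35 × 0.139976 = 0.0489915
  π_Idle·f_Idle = 0.20 × 0.122457 = 0.0244915
Marginal: 0.0276324 + 0.0272147 + 0.0489915 + 0.0244915 = 0.12833
P(State Saturated | x) ≈ 0.3818

0.3818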